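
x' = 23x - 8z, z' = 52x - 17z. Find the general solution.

Coefficient matrix A = [[23, -8], [52, -17]].
Characteristic polynomial det(A - λI) = λ^2 - 6λ + 25 = 0.
Eigenvalues λ = 3 ± 4i (complex conjugate pair).
For λ=3+4i: an eigenvector is (-1,-2) - i(-1,-3) = (-1 + i, -2 + 3i).
A real fundamental pair from Re and Im of e^((3+4i)t)v: X_1 = e^(3t)(cos(4t)·(-1,-2) + sin(4t)·(-1,-3)), X_2 = e^(3t)(sin(4t)·(-1,-2) - cos(4t)·(-1,-3)).
General solution: K_1X_1 + K_2X_2.

x(t) = -K_1e^(3t)sin(4t) - K_1e^(3t)cos(4t) - K_2e^(3t)sin(4t) + K_2e^(3t)cos(4t), z(t) = -3K_1e^(3t)sin(4t) - 2K_1e^(3t)cos(4t) - 2K_2e^(3t)sin(4t) + 3K_2e^(3t)cos(4t)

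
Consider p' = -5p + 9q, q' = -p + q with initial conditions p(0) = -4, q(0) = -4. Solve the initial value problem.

Coefficient matrix A = [[-5, 9], [-1, 1]].
Characteristic polynomial det(A - λI) = λ^2 + 4λ + 4 = 0.
Single eigenvalue λ = -2 with algebraic multiplicity 2.
Eigenvector v = (3,1); generalized eigenvector w with (A-λI)w=v is (-1,0).
General solution: e^(-2t)[c_1·v + c_2·(t·v + w)].
Applying p(0)=-4, q(0)=-4 gives c_1=-4, c_2=-8.

p(t) = -24te^(-2t) - 4e^(-2t), q(t) = -8te^(-2t) - 4e^(-2t)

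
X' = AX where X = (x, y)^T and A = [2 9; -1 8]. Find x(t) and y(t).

Coefficient matrix A = [[2, 9], [-1, 8]].
Characteristic polynomial det(A - λI) = λ^2 - 10λ + 25 = 0.
Single eigenvalue λ = 5 with algebraic multiplicity 2.
Eigenvector v = (-3,-1); generalized eigenvector w with (A-λI)w=v is (-2,-1).
General solution: e^(5t)[c_1·v + c_2·(t·v + w)].

x(t) = -3c_1e^(5t) - 3c_2te^(5t) - 2c_2e^(5t), y(t) = -c_1e^(5t) - c_2te^(5t) - c_2e^(5t)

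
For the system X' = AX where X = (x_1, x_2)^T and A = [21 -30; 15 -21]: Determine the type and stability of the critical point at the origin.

A = [[21,-30],[15,-21]]; det(A-λI) = λ^2 + 9.
λ = 0 ± 3i: zero real part.

center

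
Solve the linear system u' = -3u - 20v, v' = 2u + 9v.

u(t) = 3K_1e^(3t)sin(2t) - K_1e^(3t)cos(2t) - K_2e^(3t)sin(2t) - 3K_2e^(3t)cos(2t), v(t) = -K_1e^(3t)sin(2t) + K_2e^(3t)cos(2t)

Coefficient matrix A = [[-3, -20], [2, 9]].
Characteristic polynomial det(A - λI) = λ^2 - 6λ + 13 = 0.
Eigenvalues λ = 3 ± 2i (complex conjugate pair).
For λ=3+2i: an eigenvector is (-1,0) - i(3,-1) = (-1 - 3i, 0 + i).
A real fundamental pair from Re and Im of e^((3+2i)t)v: X_1 = e^(3t)(cos(2t)·(-1,0) + sin(2t)·(3,-1)), X_2 = e^(3t)(sin(2t)·(-1,0) - cos(2t)·(3,-1)).
General solution: K_1X_1 + K_2X_2.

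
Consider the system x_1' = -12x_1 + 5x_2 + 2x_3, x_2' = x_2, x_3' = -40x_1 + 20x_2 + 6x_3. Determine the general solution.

x_1(t) = K_1e^(t) + K_2e^(-4t) + K_3e^(-2t), x_2(t) = K_1e^(t), x_3(t) = 4K_1e^(t) + 4K_2e^(-4t) + 5K_3e^(-2t)

Coefficient matrix A = [[-12, 5, 2], [0, 1, 0], [-40, 20, 6]].
det(A - λI) = 0 gives eigenvalues λ = 1, -4, -2.
For λ=1: eigenvector (1,1,4).
For λ=-4: eigenvector (1,0,4).
For λ=-2: eigenvector (1,0,5).
General solution: K_1e^(t)(1,1,4) + K_2e^(-4t)(1,0,4) + K_3e^(-2t)(1,0,5).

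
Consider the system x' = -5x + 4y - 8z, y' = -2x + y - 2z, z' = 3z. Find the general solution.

Coefficient matrix A = [[-5, 4, -8], [-2, 1, -2], [0, 0, 3]].
det(A - λI) = 0 gives eigenvalues λ = -3, -1, 3.
For λ=-3: eigenvector (2,1,0).
For λ=-1: eigenvector (1,1,0).
For λ=3: eigenvector (-1,0,1).
General solution: c_1e^(-3t)(2,1,0) + c_2e^(-t)(1,1,0) + c_3e^(3t)(-1,0,1).

x(t) = 2c_1e^(-3t) + c_2e^(-t) - c_3e^(3t), y(t) = c_1e^(-3t) + c_2e^(-t), z(t) = c_3e^(3t)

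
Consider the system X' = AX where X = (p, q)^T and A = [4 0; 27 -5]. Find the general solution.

p(t) = C_1e^(4t), q(t) = 3C_1e^(4t) + C_2e^(-5t)

Coefficient matrix A = [[4, 0], [27, -5]].
Characteristic polynomial det(A - λI) = λ^2 + λ - 20 = 0.
Eigenvalues λ = 4, -5.
For λ=4: (A-λI) row 2 is [27, -9], so an eigenvector is (1, 3).
For λ=-5: (A-λI) row 1 is [9, 0], so an eigenvector is (0, 1).
General solution: C_1e^(4t)(1,3) + C_2e^(-5t)(0,1).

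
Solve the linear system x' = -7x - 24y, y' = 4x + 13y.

x(t) = -3c_1e^(t) + 2c_2e^(5t), y(t) = c_1e^(t) - c_2e^(5t)

Coefficient matrix A = [[-7, -24], [4, 13]].
Characteristic polynomial det(A - λI) = λ^2 - 6λ + 5 = 0.
Eigenvalues λ = 1, 5.
For λ=1: (A-λI) row 1 is [-8, -24], so an eigenvector is (-3, 1).
For λ=5: (A-λI) row 1 is [-12, -24], so an eigenvector is (2, -1).
General solution: c_1e^(t)(-3,1) + c_2e^(5t)(2,-1).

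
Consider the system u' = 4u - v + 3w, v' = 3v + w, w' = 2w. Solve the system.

Coefficient matrix A = [[4, -1, 3], [0, 3, 1], [0, 0, 2]].
det(A - λI) = 0 gives eigenvalues λ = 4, 3, 2.
For λ=4: eigenvector (1,0,0).
For λ=3: eigenvector (1,1,0).
For λ=2: eigenvector (-2,-1,1).
General solution: K_1e^(4t)(1,0,0) + K_2e^(3t)(1,1,0) + K_3e^(2t)(-2,-1,1).

u(t) = K_1e^(4t) + K_2e^(3t) - 2K_3e^(2t), v(t) = K_2e^(3t) - K_3e^(2t), w(t) = K_3e^(2t)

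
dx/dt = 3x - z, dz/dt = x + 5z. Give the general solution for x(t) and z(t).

x(t) = C_1e^(4t) + C_2te^(4t) - C_2e^(4t), z(t) = -C_1e^(4t) - C_2te^(4t)

Coefficient matrix A = [[3, -1], [1, 5]].
Characteristic polynomial det(A - λI) = λ^2 - 8λ + 16 = 0.
Single eigenvalue λ = 4 with algebraic multiplicity 2.
Eigenvector v = (1,-1); generalized eigenvector w with (A-λI)w=v is (-1,0).
General solution: e^(4t)[C_1·v + C_2·(t·v + w)].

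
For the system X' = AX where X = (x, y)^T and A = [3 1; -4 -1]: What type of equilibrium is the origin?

unstable improper node

A = [[3,1],[-4,-1]]; det(A-λI) = λ^2 - 2λ + 1.
repeated λ = 1 with a single eigenvector.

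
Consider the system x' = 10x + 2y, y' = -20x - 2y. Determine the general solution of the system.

x(t) = -c_1e^(4t)sin(2t) + c_2e^(4t)cos(2t), y(t) = 3c_1e^(4t)sin(2t) - c_1e^(4t)cos(2t) - c_2e^(4t)sin(2t) - 3c_2e^(4t)cos(2t)

Coefficient matrix A = [[10, 2], [-20, -2]].
Characteristic polynomial det(A - λI) = λ^2 - 8λ + 20 = 0.
Eigenvalues λ = 4 ± 2i (complex conjugate pair).
For λ=4+2i: an eigenvector is (0,-1) - i(-1,3) = (0 + i, -1 - 3i).
A real fundamental pair from Re and Im of e^((4+2i)t)v: X_1 = e^(4t)(cos(2t)·(0,-1) + sin(2t)·(-1,3)), X_2 = e^(4t)(sin(2t)·(0,-1) - cos(2t)·(-1,3)).
General solution: c_1X_1 + c_2X_2.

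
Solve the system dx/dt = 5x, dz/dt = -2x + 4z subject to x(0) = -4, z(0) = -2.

x(t) = -4e^(5t), z(t) = 8e^(5t) - 10e^(4t)

Coefficient matrix A = [[5, 0], [-2, 4]].
Characteristic polynomial det(A - λI) = λ^2 - 9λ + 20 = 0.
Eigenvalues λ = 5, 4.
For λ=5: (A-λI) row 2 is [-2, -1], so an eigenvector is (-1, 2).
For λ=4: (A-λI) row 1 is [1, 0], so an eigenvector is (0, 1).
General solution: c_1e^(5t)(-1,2) + c_2e^(4t)(0,1).
Applying x(0)=-4, z(0)=-2 gives c_1=4, c_2=-10.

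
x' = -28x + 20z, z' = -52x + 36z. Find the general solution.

x(t) = -K_1e^(4t)sin(4t) + 2K_1e^(4t)cos(4t) + 2K_2e^(4t)sin(4t) + K_2e^(4t)cos(4t), z(t) = -2K_1e^(4t)sin(4t) + 3K_1e^(4t)cos(4t) + 3K_2e^(4t)sin(4t) + 2K_2e^(4t)cos(4t)

Coefficient matrix A = [[-28, 20], [-52, 36]].
Characteristic polynomial det(A - λI) = λ^2 - 8λ + 32 = 0.
Eigenvalues λ = 4 ± 4i (complex conjugate pair).
For λ=4+4i: an eigenvector is (2,3) - i(-1,-2) = (2 + i, 3 + 2i).
A real fundamental pair from Re and Im of e^((4+4i)t)v: X_1 = e^(4t)(cos(4t)·(2,3) + sin(4t)·(-1,-2)), X_2 = e^(4t)(sin(4t)·(2,3) - cos(4t)·(-1,-2)).
General solution: K_1X_1 + K_2X_2.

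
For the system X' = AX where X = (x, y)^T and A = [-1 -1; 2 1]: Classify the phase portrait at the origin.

center

A = [[-1,-1],[2,1]]; det(A-λI) = λ^2 + 1.
λ = 0 ± i: zero real part.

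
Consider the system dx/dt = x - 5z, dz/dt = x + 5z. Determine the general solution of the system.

x(t) = -2c_1e^(3t)sin(t) + c_1e^(3t)cos(t) + c_2e^(3t)sin(t) + 2c_2e^(3t)cos(t), z(t) = c_1e^(3t)sin(t) - c_2e^(3t)cos(t)

Coefficient matrix A = [[1, -5], [1, 5]].
Characteristic polynomial det(A - λI) = λ^2 - 6λ + 10 = 0.
Eigenvalues λ = 3 ± i (complex conjugate pair).
For λ=3+i: an eigenvector is (1,0) - i(-2,1) = (1 + 2i, 0 - i).
A real fundamental pair from Re and Im of e^((3+i)t)v: X_1 = e^(3t)(cos(t)·(1,0) + sin(t)·(-2,1)), X_2 = e^(3t)(sin(t)·(1,0) - cos(t)·(-2,1)).
General solution: c_1X_1 + c_2X_2.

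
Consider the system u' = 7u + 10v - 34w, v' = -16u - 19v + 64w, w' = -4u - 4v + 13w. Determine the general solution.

Coefficient matrix A = [[7, 10, -34], [-16, -19, 64], [-4, -4, 13]].
det(A - λI) = 0 gives eigenvalues λ = -3, 3, 1.
For λ=-3: eigenvector (-1,1,0).
For λ=3: eigenvector (3,-8,-2).
For λ=1: eigenvector (-1,4,1).
General solution: C_1e^(-3t)(-1,1,0) + C_2e^(3t)(3,-8,-2) + C_3e^(t)(-1,4,1).

u(t) = -C_1e^(-3t) + 3C_2e^(3t) - C_3e^(t), v(t) = C_1e^(-3t) - 8C_2e^(3t) + 4C_3e^(t), w(t) = -2C_2e^(3t) + C_3e^(t)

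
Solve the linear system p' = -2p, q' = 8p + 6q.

p(t) = -C_1e^(-2t), q(t) = C_1e^(-2t) + C_2e^(6t)

Coefficient matrix A = [[-2, 0], [8, 6]].
Characteristic polynomial det(A - λI) = λ^2 - 4λ - 12 = 0.
Eigenvalues λ = -2, 6.
For λ=-2: (A-λI) row 2 is [8, 8], so an eigenvector is (-1, 1).
For λ=6: (A-λI) row 1 is [-8, 0], so an eigenvector is (0, 1).
General solution: C_1e^(-2t)(-1,1) + C_2e^(6t)(0,1).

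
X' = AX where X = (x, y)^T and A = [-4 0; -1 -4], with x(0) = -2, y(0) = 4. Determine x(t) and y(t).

x(t) = -2e^(-4t), y(t) = 2te^(-4t) + 4e^(-4t)

Coefficient matrix A = [[-4, 0], [-1, -4]].
Characteristic polynomial det(A - λI) = λ^2 + 8λ + 16 = 0.
Single eigenvalue λ = -4 with algebraic multiplicity 2.
Eigenvector v = (0,-1); generalized eigenvector w with (A-λI)w=v is (1,2).
General solution: e^(-4t)[K_1·v + K_2·(t·v + w)].
Applying x(0)=-2, y(0)=4 gives K_1=-8, K_2=-2.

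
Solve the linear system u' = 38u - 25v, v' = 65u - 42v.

u(t) = c_1e^(-2t)sin(5t) + 2c_1e^(-2t)cos(5t) + 2c_2e^(-2t)sin(5t) - c_2e^(-2t)cos(5t), v(t) = 2c_1e^(-2t)sin(5t) + 3c_1e^(-2t)cos(5t) + 3c_2e^(-2t)sin(5t) - 2c_2e^(-2t)cos(5t)

Coefficient matrix A = [[38, -25], [65, -42]].
Characteristic polynomial det(A - λI) = λ^2 + 4λ + 29 = 0.
Eigenvalues λ = -2 ± 5i (complex conjugate pair).
For λ=-2+5i: an eigenvector is (2,3) - i(1,2) = (2 - i, 3 - 2i).
A real fundamental pair from Re and Im of e^((-2+5i)t)v: X_1 = e^(-2t)(cos(5t)·(2,3) + sin(5t)·(1,2)), X_2 = e^(-2t)(sin(5t)·(2,3) - cos(5t)·(1,2)).
General solution: c_1X_1 + c_2X_2.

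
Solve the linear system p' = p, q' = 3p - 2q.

p(t) = C_2e^(t), q(t) = -C_1e^(-2t) + C_2e^(t)

Coefficient matrix A = [[1, 0], [3, -2]].
Characteristic polynomial det(A - λI) = λ^2 + λ - 2 = 0.
Eigenvalues λ = -2, 1.
For λ=-2: (A-λI) row 1 is [3, 0], so an eigenvector is (0, -1).
For λ=1: (A-λI) row 2 is [3, -3], so an eigenvector is (1, 1).
General solution: C_1e^(-2t)(0,-1) + C_2e^(t)(1,1).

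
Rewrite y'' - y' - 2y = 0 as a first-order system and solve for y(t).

y(t) = c_1e^(2t) + c_2e^(-t)

Let x_1 = y, x_2 = y'. Then x_1' = x_2 and x_2' = 2x_1 + x_2.
A = [[0,1],[2,1]]; det(A-λI) = λ^2 - λ - 2.
Eigenvalues λ = 2, -1 with eigenvectors (1,2), (1,-1).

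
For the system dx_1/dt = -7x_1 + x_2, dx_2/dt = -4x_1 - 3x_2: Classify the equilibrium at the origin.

A = [[-7,1],[-4,-3]]; det(A-λI) = λ^2 + 10λ + 25.
repeated λ = -5 with a single eigenvector.

stable improper node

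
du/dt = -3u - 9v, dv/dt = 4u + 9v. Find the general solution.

Coefficient matrix A = [[-3, -9], [4, 9]].
Characteristic polynomial det(A - λI) = λ^2 - 6λ + 9 = 0.
Single eigenvalue λ = 3 with algebraic multiplicity 2.
Eigenvector v = (3,-2); generalized eigenvector w with (A-λI)w=v is (1,-1).
General solution: e^(3t)[K_1·v + K_2·(t·v + w)].

u(t) = 3K_1e^(3t) + 3K_2te^(3t) + K_2e^(3t), v(t) = -2K_1e^(3t) - 2K_2te^(3t) - K_2e^(3t)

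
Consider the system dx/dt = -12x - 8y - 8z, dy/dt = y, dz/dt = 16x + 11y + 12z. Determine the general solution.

Coefficient matrix A = [[-12, -8, -8], [0, 1, 0], [16, 11, 12]].
det(A - λI) = 0 gives eigenvalues λ = -4, 4, 1.
For λ=-4: eigenvector (-1,0,1).
For λ=4: eigenvector (-1,0,2).
For λ=1: eigenvector (0,-1,1).
General solution: C_1e^(-4t)(-1,0,1) + C_2e^(4t)(-1,0,2) + C_3e^(t)(0,-1,1).

x(t) = -C_1e^(-4t) - C_2e^(4t), y(t) = -C_3e^(t), z(t) = C_1e^(-4t) + 2C_2e^(4t) + C_3e^(t)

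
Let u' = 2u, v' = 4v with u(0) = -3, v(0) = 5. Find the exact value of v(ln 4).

A = [[2,0],[0,4]]; eigenvalues λ = 4, 2.
Eigenvectors: (0,1) for λ=4, (-1,0) for λ=2.
From the initial condition, c_1 = 5, c_2 = 3.
v(ln 4) = (5)(4^4)(1) + (3)(4^2)(0) = 1280.

1280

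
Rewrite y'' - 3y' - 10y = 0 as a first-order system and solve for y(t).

y(t) = c_1e^(-2t) + c_2e^(5t)

Let x_1 = y, x_2 = y'. Then x_1' = x_2 and x_2' = 10x_1 + 3x_2.
A = [[0,1],[10,3]]; det(A-λI) = λ^2 - 3λ - 10.
Eigenvalues λ = -2, 5 with eigenvectors (1,-2), (1,5).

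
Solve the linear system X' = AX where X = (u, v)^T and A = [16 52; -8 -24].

Coefficient matrix A = [[16, 52], [-8, -24]].
Characteristic polynomial det(A - λI) = λ^2 + 8λ + 32 = 0.
Eigenvalues λ = -4 ± 4i (complex conjugate pair).
For λ=-4+4i: an eigenvector is (-3,1) - i(-2,1) = (-3 + 2i, 1 - i).
A real fundamental pair from Re and Im of e^((-4+4i)t)v: X_1 = e^(-4t)(cos(4t)·(-3,1) + sin(4t)·(-2,1)), X_2 = e^(-4t)(sin(4t)·(-3,1) - cos(4t)·(-2,1)).
General solution: K_1X_1 + K_2X_2.

u(t) = -2K_1e^(-4t)sin(4t) - 3K_1e^(-4t)cos(4t) - 3K_2e^(-4t)sin(4t) + 2K_2e^(-4t)cos(4t), v(t) = K_1e^(-4t)sin(4t) + K_1e^(-4t)cos(4t) + K_2e^(-4t)sin(4t) - K_2e^(-4t)cos(4t)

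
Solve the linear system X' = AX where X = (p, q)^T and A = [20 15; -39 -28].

Coefficient matrix A = [[20, 15], [-39, -28]].
Characteristic polynomial det(A - λI) = λ^2 + 8λ + 25 = 0.
Eigenvalues λ = -4 ± 3i (complex conjugate pair).
For λ=-4+3i: an eigenvector is (2,-3) - i(1,-2) = (2 - i, -3 + 2i).
A real fundamental pair from Re and Im of e^((-4+3i)t)v: X_1 = e^(-4t)(cos(3t)·(2,-3) + sin(3t)·(1,-2)), X_2 = e^(-4t)(sin(3t)·(2,-3) - cos(3t)·(1,-2)).
General solution: K_1X_1 + K_2X_2.

p(t) = K_1e^(-4t)sin(3t) + 2K_1e^(-4t)cos(3t) + 2K_2e^(-4t)sin(3t) - K_2e^(-4t)cos(3t), q(t) = -2K_1e^(-4t)sin(3t) - 3K_1e^(-4t)cos(3t) - 3K_2e^(-4t)sin(3t) + 2K_2e^(-4t)cos(3t)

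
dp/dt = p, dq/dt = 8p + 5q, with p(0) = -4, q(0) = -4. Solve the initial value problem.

Coefficient matrix A = [[1, 0], [8, 5]].
Characteristic polynomial det(A - λI) = λ^2 - 6λ + 5 = 0.
Eigenvalues λ = 1, 5.
For λ=1: (A-λI) row 2 is [8, 4], so an eigenvector is (1, -2).
For λ=5: (A-λI) row 1 is [-4, 0], so an eigenvector is (0, -1).
General solution: K_1e^(t)(1,-2) + K_2e^(5t)(0,-1).
Applying p(0)=-4, q(0)=-4 gives K_1=-4, K_2=12.

p(t) = -4e^(t), q(t) = -12e^(5t) + 8e^(t)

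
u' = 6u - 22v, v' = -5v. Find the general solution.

u(t) = 2K_1e^(-5t) - K_2e^(6t), v(t) = K_1e^(-5t)

Coefficient matrix A = [[6, -22], [0, -5]].
Characteristic polynomial det(A - λI) = λ^2 - λ - 30 = 0.
Eigenvalues λ = -5, 6.
For λ=-5: (A-λI) row 1 is [11, -22], so an eigenvector is (2, 1).
For λ=6: (A-λI) row 1 is [0, -22], so an eigenvector is (-1, 0).
General solution: K_1e^(-5t)(2,1) + K_2e^(6t)(-1,0).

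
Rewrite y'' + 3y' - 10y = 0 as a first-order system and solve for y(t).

Let x_1 = y, x_2 = y'. Then x_1' = x_2 and x_2' = 10x_1 - 3x_2.
A = [[0,1],[10,-3]]; det(A-λI) = λ^2 + 3λ - 10.
Eigenvalues λ = -5, 2 with eigenvectors (1,-5), (1,2).

y(t) = c_1e^(-5t) + c_2e^(2t)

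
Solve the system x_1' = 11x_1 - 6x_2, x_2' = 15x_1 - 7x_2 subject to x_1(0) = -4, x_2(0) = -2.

Coefficient matrix A = [[11, -6], [15, -7]].
Characteristic polynomial det(A - λI) = λ^2 - 4λ + 13 = 0.
Eigenvalues λ = 2 ± 3i (complex conjugate pair).
For λ=2+3i: an eigenvector is (-1,-2) - i(1,1) = (-1 - i, -2 - i).
A real fundamental pair from Re and Im of e^((2+3i)t)v: X_1 = e^(2t)(cos(3t)·(-1,-2) + sin(3t)·(1,1)), X_2 = e^(2t)(sin(3t)·(-1,-2) - cos(3t)·(1,1)).
General solution: c_1X_1 + c_2X_2.
Applying x_1(0)=-4, x_2(0)=-2 gives c_1=-2, c_2=6.

x_1(t) = -8e^(2t)sin(3t) - 4e^(2t)cos(3t), x_2(t) = -14e^(2t)sin(3t) - 2e^(2t)cos(3t)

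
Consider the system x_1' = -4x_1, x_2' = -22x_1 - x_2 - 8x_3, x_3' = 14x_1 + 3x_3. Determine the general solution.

Coefficient matrix A = [[-4, 0, 0], [-22, -1, -8], [14, 0, 3]].
det(A - λI) = 0 gives eigenvalues λ = -1, -4, 3.
For λ=-1: eigenvector (0,1,0).
For λ=-4: eigenvector (1,2,-2).
For λ=3: eigenvector (0,-2,1).
General solution: c_1e^(-t)(0,1,0) + c_2e^(-4t)(1,2,-2) + c_3e^(3t)(0,-2,1).

x_1(t) = c_2e^(-4t), x_2(t) = c_1e^(-t) + 2c_2e^(-4t) - 2c_3e^(3t), x_3(t) = -2c_2e^(-4t) + c_3e^(3t)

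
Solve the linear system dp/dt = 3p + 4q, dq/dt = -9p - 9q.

Coefficient matrix A = [[3, 4], [-9, -9]].
Characteristic polynomial det(A - λI) = λ^2 + 6λ + 9 = 0.
Single eigenvalue λ = -3 with algebraic multiplicity 2.
Eigenvector v = (-2,3); generalized eigenvector w with (A-λI)w=v is (-1,1).
General solution: e^(-3t)[C_1·v + C_2·(t·v + w)].

p(t) = -2C_1e^(-3t) - 2C_2te^(-3t) - C_2e^(-3t), q(t) = 3C_1e^(-3t) + 3C_2te^(-3t) + C_2e^(-3t)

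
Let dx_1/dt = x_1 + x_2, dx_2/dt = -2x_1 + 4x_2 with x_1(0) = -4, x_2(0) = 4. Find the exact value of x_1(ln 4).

320

A = [[1,1],[-2,4]]; eigenvalues λ = 3, 2.
Eigenvectors: (1,2) for λ=3, (-1,-1) for λ=2.
From the initial condition, c_1 = 8, c_2 = 12.
x_1(ln 4) = (8)(4^3)(1) + (12)(4^2)(-1) = 320.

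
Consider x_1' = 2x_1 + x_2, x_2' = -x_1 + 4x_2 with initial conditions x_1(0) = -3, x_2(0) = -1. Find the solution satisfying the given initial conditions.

x_1(t) = 2te^(3t) - 3e^(3t), x_2(t) = 2te^(3t) - e^(3t)

Coefficient matrix A = [[2, 1], [-1, 4]].
Characteristic polynomial det(A - λI) = λ^2 - 6λ + 9 = 0.
Single eigenvalue λ = 3 with algebraic multiplicity 2.
Eigenvector v = (1,1); generalized eigenvector w with (A-λI)w=v is (-2,-1).
General solution: e^(3t)[K_1·v + K_2·(t·v + w)].
Applying x_1(0)=-3, x_2(0)=-1 gives K_1=1, K_2=2.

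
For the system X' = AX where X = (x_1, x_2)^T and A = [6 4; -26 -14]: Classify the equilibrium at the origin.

A = [[6,4],[-26,-14]]; det(A-λI) = λ^2 + 8λ + 20.
λ = -4 ± 2i: negative real part.

stable spiral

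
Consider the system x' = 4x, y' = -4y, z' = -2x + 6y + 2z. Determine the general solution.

x(t) = -K_3e^(4t), y(t) = K_2e^(-4t), z(t) = K_1e^(2t) - K_2e^(-4t) + K_3e^(4t)

Coefficient matrix A = [[4, 0, 0], [0, -4, 0], [-2, 6, 2]].
det(A - λI) = 0 gives eigenvalues λ = 2, -4, 4.
For λ=2: eigenvector (0,0,1).
For λ=-4: eigenvector (0,1,-1).
For λ=4: eigenvector (-1,0,1).
General solution: K_1e^(2t)(0,0,1) + K_2e^(-4t)(0,1,-1) + K_3e^(4t)(-1,0,1).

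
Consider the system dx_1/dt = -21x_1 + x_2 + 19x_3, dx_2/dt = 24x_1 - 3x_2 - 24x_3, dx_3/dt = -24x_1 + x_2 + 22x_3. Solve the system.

Coefficient matrix A = [[-21, 1, 19], [24, -3, -24], [-24, 1, 22]].
det(A - λI) = 0 gives eigenvalues λ = 3, -2, -3.
For λ=3: eigenvector (-3,4,-4).
For λ=-2: eigenvector (1,0,1).
For λ=-3: eigenvector (1,-1,1).
General solution: K_1e^(3t)(-3,4,-4) + K_2e^(-2t)(1,0,1) + K_3e^(-3t)(1,-1,1).

x_1(t) = -3K_1e^(3t) + K_2e^(-2t) + K_3e^(-3t), x_2(t) = 4K_1e^(3t) - K_3e^(-3t), x_3(t) = -4K_1e^(3t) + K_2e^(-2t) + K_3e^(-3t)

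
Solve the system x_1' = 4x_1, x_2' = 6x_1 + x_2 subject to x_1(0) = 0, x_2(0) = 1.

Coefficient matrix A = [[4, 0], [6, 1]].
Characteristic polynomial det(A - λI) = λ^2 - 5λ + 4 = 0.
Eigenvalues λ = 4, 1.
For λ=4: (A-λI) row 2 is [6, -3], so an eigenvector is (1, 2).
For λ=1: (A-λI) row 1 is [3, 0], so an eigenvector is (0, -1).
General solution: K_1e^(4t)(1,2) + K_2e^(t)(0,-1).
Applying x_1(0)=0, x_2(0)=1 gives K_1=0, K_2=-1.

x_1(t) = 0, x_2(t) = e^(t)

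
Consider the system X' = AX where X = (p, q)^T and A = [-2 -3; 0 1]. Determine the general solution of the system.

Coefficient matrix A = [[-2, -3], [0, 1]].
Characteristic polynomial det(A - λI) = λ^2 + λ - 2 = 0.
Eigenvalues λ = 1, -2.
For λ=1: (A-λI) row 1 is [-3, -3], so an eigenvector is (1, -1).
For λ=-2: (A-λI) row 1 is [0, -3], so an eigenvector is (-1, 0).
General solution: K_1e^(t)(1,-1) + K_2e^(-2t)(-1,0).

p(t) = K_1e^(t) - K_2e^(-2t), q(t) = -K_1e^(t)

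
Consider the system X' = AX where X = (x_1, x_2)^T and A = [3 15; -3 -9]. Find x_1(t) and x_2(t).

Coefficient matrix A = [[3, 15], [-3, -9]].
Characteristic polynomial det(A - λI) = λ^2 + 6λ + 18 = 0.
Eigenvalues λ = -3 ± 3i (complex conjugate pair).
For λ=-3+3i: an eigenvector is (2,-1) - i(-1,0) = (2 + i, -1).
A real fundamental pair from Re and Im of e^((-3+3i)t)v: X_1 = e^(-3t)(cos(3t)·(2,-1) + sin(3t)·(-1,0)), X_2 = e^(-3t)(sin(3t)·(2,-1) - cos(3t)·(-1,0)).
General solution: K_1X_1 + K_2X_2.

x_1(t) = -K_1e^(-3t)sin(3t) + 2K_1e^(-3t)cos(3t) + 2K_2e^(-3t)sin(3t) + K_2e^(-3t)cos(3t), x_2(t) = -K_1e^(-3t)cos(3t) - K_2e^(-3t)sin(3t)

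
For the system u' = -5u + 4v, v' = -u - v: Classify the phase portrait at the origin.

stable improper node

A = [[-5,4],[-1,-1]]; det(A-λI) = λ^2 + 6λ + 9.
repeated λ = -3 with a single eigenvector.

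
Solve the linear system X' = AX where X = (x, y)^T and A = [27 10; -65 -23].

Coefficient matrix A = [[27, 10], [-65, -23]].
Characteristic polynomial det(A - λI) = λ^2 - 4λ + 29 = 0.
Eigenvalues λ = 2 ± 5i (complex conjugate pair).
For λ=2+5i: an eigenvector is (1,-2) - i(1,-3) = (1 - i, -2 + 3i).
A real fundamental pair from Re and Im of e^((2+5i)t)v: X_1 = e^(2t)(cos(5t)·(1,-2) + sin(5t)·(1,-3)), X_2 = e^(2t)(sin(5t)·(1,-2) - cos(5t)·(1,-3)).
General solution: C_1X_1 + C_2X_2.

x(t) = C_1e^(2t)sin(5t) + C_1e^(2t)cos(5t) + C_2e^(2t)sin(5t) - C_2e^(2t)cos(5t), y(t) = -3C_1e^(2t)sin(5t) - 2C_1e^(2t)cos(5t) - 2C_2e^(2t)sin(5t) + 3C_2e^(2t)cos(5t)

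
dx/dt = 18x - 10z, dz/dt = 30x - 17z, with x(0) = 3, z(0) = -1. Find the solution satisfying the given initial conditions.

x(t) = 14e^(3t) - 11e^(-2t), z(t) = 21e^(3t) - 22e^(-2t)

Coefficient matrix A = [[18, -10], [30, -17]].
Characteristic polynomial det(A - λI) = λ^2 - λ - 6 = 0.
Eigenvalues λ = -2, 3.
For λ=-2: (A-λI) row 1 is [20, -10], so an eigenvector is (-1, -2).
For λ=3: (A-λI) row 1 is [15, -10], so an eigenvector is (-2, -3).
General solution: c_1e^(-2t)(-1,-2) + c_2e^(3t)(-2,-3).
Applying x(0)=3, z(0)=-1 gives c_1=11, c_2=-7.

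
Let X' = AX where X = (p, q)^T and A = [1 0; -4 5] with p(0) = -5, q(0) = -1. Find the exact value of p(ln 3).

-15

A = [[1,0],[-4,5]]; eigenvalues λ = 1, 5.
Eigenvectors: (-1,-1) for λ=1, (0,1) for λ=5.
From the initial condition, c_1 = 5, c_2 = 4.
p(ln 3) = (5)(3^1)(-1) + (4)(3^5)(0) = -15.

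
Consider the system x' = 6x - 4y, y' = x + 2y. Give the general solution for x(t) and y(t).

Coefficient matrix A = [[6, -4], [1, 2]].
Characteristic polynomial det(A - λI) = λ^2 - 8λ + 16 = 0.
Single eigenvalue λ = 4 with algebraic multiplicity 2.
Eigenvector v = (2,1); generalized eigenvector w with (A-λI)w=v is (1,0).
General solution: e^(4t)[K_1·v + K_2·(t·v + w)].

x(t) = 2K_1e^(4t) + 2K_2te^(4t) + K_2e^(4t), y(t) = K_1e^(4t) + K_2te^(4t)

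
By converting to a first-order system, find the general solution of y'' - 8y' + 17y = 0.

y(t) = c_1e^(4t)cos(t) + c_2e^(4t)sin(t)

Let x_1 = y, x_2 = y'. Then x_1' = x_2 and x_2' = -17x_1 + 8x_2.
A = [[0,1],[-17,8]]; det(A-λI) = λ^2 - 8λ + 17.
Eigenvalues λ = 4 ± i.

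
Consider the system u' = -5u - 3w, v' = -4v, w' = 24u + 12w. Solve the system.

u(t) = -C_1e^(4t) - 3C_3e^(3t), v(t) = C_2e^(-4t), w(t) = 3C_1e^(4t) + 8C_3e^(3t)

Coefficient matrix A = [[-5, 0, -3], [0, -4, 0], [24, 0, 12]].
det(A - λI) = 0 gives eigenvalues λ = 4, -4, 3.
For λ=4: eigenvector (-1,0,3).
For λ=-4: eigenvector (0,1,0).
For λ=3: eigenvector (-3,0,8).
General solution: C_1e^(4t)(-1,0,3) + C_2e^(-4t)(0,1,0) + C_3e^(3t)(-3,0,8).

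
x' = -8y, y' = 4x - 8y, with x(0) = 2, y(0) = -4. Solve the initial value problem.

Coefficient matrix A = [[0, -8], [4, -8]].
Characteristic polynomial det(A - λI) = λ^2 + 8λ + 32 = 0.
Eigenvalues λ = -4 ± 4i (complex conjugate pair).
For λ=-4+4i: an eigenvector is (-1,-1) - i(1,0) = (-1 - i, -1).
A real fundamental pair from Re and Im of e^((-4+4i)t)v: X_1 = e^(-4t)(cos(4t)·(-1,-1) + sin(4t)·(1,0)), X_2 = e^(-4t)(sin(4t)·(-1,-1) - cos(4t)·(1,0)).
General solution: C_1X_1 + C_2X_2.
Applying x(0)=2, y(0)=-4 gives C_1=4, C_2=-6.

x(t) = 10e^(-4t)sin(4t) + 2e^(-4t)cos(4t), y(t) = 6e^(-4t)sin(4t) - 4e^(-4t)cos(4t)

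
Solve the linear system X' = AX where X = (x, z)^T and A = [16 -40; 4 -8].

x(t) = 3C_1e^(4t)sin(4t) + C_1e^(4t)cos(4t) + C_2e^(4t)sin(4t) - 3C_2e^(4t)cos(4t), z(t) = C_1e^(4t)sin(4t) - C_2e^(4t)cos(4t)

Coefficient matrix A = [[16, -40], [4, -8]].
Characteristic polynomial det(A - λI) = λ^2 - 8λ + 32 = 0.
Eigenvalues λ = 4 ± 4i (complex conjugate pair).
For λ=4+4i: an eigenvector is (1,0) - i(3,1) = (1 - 3i, 0 - i).
A real fundamental pair from Re and Im of e^((4+4i)t)v: X_1 = e^(4t)(cos(4t)·(1,0) + sin(4t)·(3,1)), X_2 = e^(4t)(sin(4t)·(1,0) - cos(4t)·(3,1)).
General solution: C_1X_1 + C_2X_2.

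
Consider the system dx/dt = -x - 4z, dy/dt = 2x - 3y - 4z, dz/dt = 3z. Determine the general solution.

Coefficient matrix A = [[-1, 0, -4], [2, -3, -4], [0, 0, 3]].
det(A - λI) = 0 gives eigenvalues λ = -1, -3, 3.
For λ=-1: eigenvector (1,1,0).
For λ=-3: eigenvector (0,1,0).
For λ=3: eigenvector (-1,-1,1).
General solution: c_1e^(-t)(1,1,0) + c_2e^(-3t)(0,1,0) + c_3e^(3t)(-1,-1,1).

x(t) = c_1e^(-t) - c_3e^(3t), y(t) = c_1e^(-t) + c_2e^(-3t) - c_3e^(3t), z(t) = c_3e^(3t)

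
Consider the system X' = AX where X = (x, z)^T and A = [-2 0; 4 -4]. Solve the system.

x(t) = -c_1e^(-2t), z(t) = -2c_1e^(-2t) - c_2e^(-4t)

Coefficient matrix A = [[-2, 0], [4, -4]].
Characteristic polynomial det(A - λI) = λ^2 + 6λ + 8 = 0.
Eigenvalues λ = -2, -4.
For λ=-2: (A-λI) row 2 is [4, -2], so an eigenvector is (-1, -2).
For λ=-4: (A-λI) row 1 is [2, 0], so an eigenvector is (0, -1).
General solution: c_1e^(-2t)(-1,-2) + c_2e^(-4t)(0,-1).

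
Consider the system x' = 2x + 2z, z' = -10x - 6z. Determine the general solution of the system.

Coefficient matrix A = [[2, 2], [-10, -6]].
Characteristic polynomial det(A - λI) = λ^2 + 4λ + 8 = 0.
Eigenvalues λ = -2 ± 2i (complex conjugate pair).
For λ=-2+2i: an eigenvector is (0,-1) - i(-1,2) = (0 + i, -1 - 2i).
A real fundamental pair from Re and Im of e^((-2+2i)t)v: X_1 = e^(-2t)(cos(2t)·(0,-1) + sin(2t)·(-1,2)), X_2 = e^(-2t)(sin(2t)·(0,-1) - cos(2t)·(-1,2)).
General solution: C_1X_1 + C_2X_2.

x(t) = -C_1e^(-2t)sin(2t) + C_2e^(-2t)cos(2t), z(t) = 2C_1e^(-2t)sin(2t) - C_1e^(-2t)cos(2t) - C_2e^(-2t)sin(2t) - 2C_2e^(-2t)cos(2t)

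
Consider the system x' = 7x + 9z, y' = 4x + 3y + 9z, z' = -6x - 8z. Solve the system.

x(t) = 3c_1e^(t) - c_2e^(-2t), y(t) = 3c_1e^(t) - c_2e^(-2t) + c_3e^(3t), z(t) = -2c_1e^(t) + c_2e^(-2t)

Coefficient matrix A = [[7, 0, 9], [4, 3, 9], [-6, 0, -8]].
det(A - λI) = 0 gives eigenvalues λ = 1, -2, 3.
For λ=1: eigenvector (3,3,-2).
For λ=-2: eigenvector (-1,-1,1).
For λ=3: eigenvector (0,1,0).
General solution: c_1e^(t)(3,3,-2) + c_2e^(-2t)(-1,-1,1) + c_3e^(3t)(0,1,0).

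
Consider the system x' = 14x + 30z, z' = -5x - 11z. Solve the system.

Coefficient matrix A = [[14, 30], [-5, -11]].
Characteristic polynomial det(A - λI) = λ^2 - 3λ - 4 = 0.
Eigenvalues λ = -1, 4.
For λ=-1: (A-λI) row 1 is [15, 30], so an eigenvector is (-2, 1).
For λ=4: (A-λI) row 1 is [10, 30], so an eigenvector is (3, -1).
General solution: K_1e^(-t)(-2,1) + K_2e^(4t)(3,-1).

x(t) = -2K_1e^(-t) + 3K_2e^(4t), z(t) = K_1e^(-t) - K_2e^(4t)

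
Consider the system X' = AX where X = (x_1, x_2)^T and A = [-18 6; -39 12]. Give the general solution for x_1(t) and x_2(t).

x_1(t) = -c_1e^(-3t)sin(3t) - c_1e^(-3t)cos(3t) - c_2e^(-3t)sin(3t) + c_2e^(-3t)cos(3t), x_2(t) = -2c_1e^(-3t)sin(3t) - 3c_1e^(-3t)cos(3t) - 3c_2e^(-3t)sin(3t) + 2c_2e^(-3t)cos(3t)

Coefficient matrix A = [[-18, 6], [-39, 12]].
Characteristic polynomial det(A - λI) = λ^2 + 6λ + 18 = 0.
Eigenvalues λ = -3 ± 3i (complex conjugate pair).
For λ=-3+3i: an eigenvector is (-1,-3) - i(-1,-2) = (-1 + i, -3 + 2i).
A real fundamental pair from Re and Im of e^((-3+3i)t)v: X_1 = e^(-3t)(cos(3t)·(-1,-3) + sin(3t)·(-1,-2)), X_2 = e^(-3t)(sin(3t)·(-1,-3) - cos(3t)·(-1,-2)).
General solution: c_1X_1 + c_2X_2.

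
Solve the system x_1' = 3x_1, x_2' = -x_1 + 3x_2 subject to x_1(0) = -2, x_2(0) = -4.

Coefficient matrix A = [[3, 0], [-1, 3]].
Characteristic polynomial det(A - λI) = λ^2 - 6λ + 9 = 0.
Single eigenvalue λ = 3 with algebraic multiplicity 2.
Eigenvector v = (0,-1); generalized eigenvector w with (A-λI)w=v is (1,3).
General solution: e^(3t)[C_1·v + C_2·(t·v + w)].
Applying x_1(0)=-2, x_2(0)=-4 gives C_1=-2, C_2=-2.

x_1(t) = -2e^(3t), x_2(t) = 2te^(3t) - 4e^(3t)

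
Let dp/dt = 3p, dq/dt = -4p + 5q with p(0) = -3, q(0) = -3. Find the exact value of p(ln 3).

A = [[3,0],[-4,5]]; eigenvalues λ = 3, 5.
Eigenvectors: (1,2) for λ=3, (0,1) for λ=5.
From the initial condition, c_1 = -3, c_2 = 3.
p(ln 3) = (-3)(3^3)(1) + (3)(3^5)(0) = -81.

-81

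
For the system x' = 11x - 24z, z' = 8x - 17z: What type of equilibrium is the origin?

A = [[11,-24],[8,-17]]; det(A-λI) = λ^2 + 6λ + 5.
λ = -5, -1: both negative.

stable node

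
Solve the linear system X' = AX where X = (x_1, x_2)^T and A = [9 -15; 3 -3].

Coefficient matrix A = [[9, -15], [3, -3]].
Characteristic polynomial det(A - λI) = λ^2 - 6λ + 18 = 0.
Eigenvalues λ = 3 ± 3i (complex conjugate pair).
For λ=3+3i: an eigenvector is (2,1) - i(-1,0) = (2 + i, 1).
A real fundamental pair from Re and Im of e^((3+3i)t)v: X_1 = e^(3t)(cos(3t)·(2,1) + sin(3t)·(-1,0)), X_2 = e^(3t)(sin(3t)·(2,1) - cos(3t)·(-1,0)).
General solution: C_1X_1 + C_2X_2.

x_1(t) = -C_1e^(3t)sin(3t) + 2C_1e^(3t)cos(3t) + 2C_2e^(3t)sin(3t) + C_2e^(3t)cos(3t), x_2(t) = C_1e^(3t)cos(3t) + C_2e^(3t)sin(3t)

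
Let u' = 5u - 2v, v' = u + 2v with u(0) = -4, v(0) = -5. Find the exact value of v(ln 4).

A = [[5,-2],[1,2]]; eigenvalues λ = 3, 4.
Eigenvectors: (1,1) for λ=3, (-2,-1) for λ=4.
From the initial condition, c_1 = -6, c_2 = -1.
v(ln 4) = (-6)(4^3)(1) + (-1)(4^4)(-1) = -128.

-128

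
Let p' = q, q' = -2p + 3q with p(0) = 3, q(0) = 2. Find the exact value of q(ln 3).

-6

A = [[0,1],[-2,3]]; eigenvalues λ = 1, 2.
Eigenvectors: (-1,-1) for λ=1, (1,2) for λ=2.
From the initial condition, c_1 = -4, c_2 = -1.
q(ln 3) = (-4)(3^1)(-1) + (-1)(3^2)(2) = -6.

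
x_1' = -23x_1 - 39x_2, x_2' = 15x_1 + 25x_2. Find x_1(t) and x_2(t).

x_1(t) = 2K_1e^(t)sin(3t) + 3K_1e^(t)cos(3t) + 3K_2e^(t)sin(3t) - 2K_2e^(t)cos(3t), x_2(t) = -K_1e^(t)sin(3t) - 2K_1e^(t)cos(3t) - 2K_2e^(t)sin(3t) + K_2e^(t)cos(3t)

Coefficient matrix A = [[-23, -39], [15, 25]].
Characteristic polynomial det(A - λI) = λ^2 - 2λ + 10 = 0.
Eigenvalues λ = 1 ± 3i (complex conjugate pair).
For λ=1+3i: an eigenvector is (3,-2) - i(2,-1) = (3 - 2i, -2 + i).
A real fundamental pair from Re and Im of e^((1+3i)t)v: X_1 = e^(t)(cos(3t)·(3,-2) + sin(3t)·(2,-1)), X_2 = e^(t)(sin(3t)·(3,-2) - cos(3t)·(2,-1)).
General solution: K_1X_1 + K_2X_2.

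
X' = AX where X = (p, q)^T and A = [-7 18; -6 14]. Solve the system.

Coefficient matrix A = [[-7, 18], [-6, 14]].
Characteristic polynomial det(A - λI) = λ^2 - 7λ + 10 = 0.
Eigenvalues λ = 5, 2.
For λ=5: (A-λI) row 1 is [-12, 18], so an eigenvector is (3, 2).
For λ=2: (A-λI) row 1 is [-9, 18], so an eigenvector is (-2, -1).
General solution: K_1e^(5t)(3,2) + K_2e^(2t)(-2,-1).

p(t) = 3K_1e^(5t) - 2K_2e^(2t), q(t) = 2K_1e^(5t) - K_2e^(2t)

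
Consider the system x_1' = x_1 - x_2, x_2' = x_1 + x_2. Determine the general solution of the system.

Coefficient matrix A = [[1, -1], [1, 1]].
Characteristic polynomial det(A - λI) = λ^2 - 2λ + 2 = 0.
Eigenvalues λ = 1 ± i (complex conjugate pair).
For λ=1+i: an eigenvector is (0,-1) - i(1,0) = (0 - i, -1).
A real fundamental pair from Re and Im of e^((1+i)t)v: X_1 = e^(t)(cos(t)·(0,-1) + sin(t)·(1,0)), X_2 = e^(t)(sin(t)·(0,-1) - cos(t)·(1,0)).
General solution: c_1X_1 + c_2X_2.

x_1(t) = c_1e^(t)sin(t) - c_2e^(t)cos(t), x_2(t) = -c_1e^(t)cos(t) - c_2e^(t)sin(t)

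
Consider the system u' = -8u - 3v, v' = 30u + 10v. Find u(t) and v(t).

Coefficient matrix A = [[-8, -3], [30, 10]].
Characteristic polynomial det(A - λI) = λ^2 - 2λ + 10 = 0.
Eigenvalues λ = 1 ± 3i (complex conjugate pair).
For λ=1+3i: an eigenvector is (1,-3) - i(0,1) = (1, -3 - i).
A real fundamental pair from Re and Im of e^((1+3i)t)v: X_1 = e^(t)(cos(3t)·(1,-3) + sin(3t)·(0,1)), X_2 = e^(t)(sin(3t)·(1,-3) - cos(3t)·(0,1)).
General solution: C_1X_1 + C_2X_2.

u(t) = C_1e^(t)cos(3t) + C_2e^(t)sin(3t), v(t) = C_1e^(t)sin(3t) - 3C_1e^(t)cos(3t) - 3C_2e^(t)sin(3t) - C_2e^(t)cos(3t)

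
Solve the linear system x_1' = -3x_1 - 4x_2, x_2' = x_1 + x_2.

x_1(t) = 2c_1e^(-t) + 2c_2te^(-t) + c_2e^(-t), x_2(t) = -c_1e^(-t) - c_2te^(-t) - c_2e^(-t)

Coefficient matrix A = [[-3, -4], [1, 1]].
Characteristic polynomial det(A - λI) = λ^2 + 2λ + 1 = 0.
Single eigenvalue λ = -1 with algebraic multiplicity 2.
Eigenvector v = (2,-1); generalized eigenvector w with (A-λI)w=v is (1,-1).
General solution: e^(-t)[c_1·v + c_2·(t·v + w)].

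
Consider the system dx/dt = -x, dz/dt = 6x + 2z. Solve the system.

Coefficient matrix A = [[-1, 0], [6, 2]].
Characteristic polynomial det(A - λI) = λ^2 - λ - 2 = 0.
Eigenvalues λ = -1, 2.
For λ=-1: (A-λI) row 2 is [6, 3], so an eigenvector is (1, -2).
For λ=2: (A-λI) row 1 is [-3, 0], so an eigenvector is (0, -1).
General solution: K_1e^(-t)(1,-2) + K_2e^(2t)(0,-1).

x(t) = K_1e^(-t), z(t) = -2K_1e^(-t) - K_2e^(2t)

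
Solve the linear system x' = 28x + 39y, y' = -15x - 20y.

Coefficient matrix A = [[28, 39], [-15, -20]].
Characteristic polynomial det(A - λI) = λ^2 - 8λ + 25 = 0.
Eigenvalues λ = 4 ± 3i (complex conjugate pair).
For λ=4+3i: an eigenvector is (-3,2) - i(2,-1) = (-3 - 2i, 2 + i).
A real fundamental pair from Re and Im of e^((4+3i)t)v: X_1 = e^(4t)(cos(3t)·(-3,2) + sin(3t)·(2,-1)), X_2 = e^(4t)(sin(3t)·(-3,2) - cos(3t)·(2,-1)).
General solution: c_1X_1 + c_2X_2.

x(t) = 2c_1e^(4t)sin(3t) - 3c_1e^(4t)cos(3t) - 3c_2e^(4t)sin(3t) - 2c_2e^(4t)cos(3t), y(t) = -c_1e^(4t)sin(3t) + 2c_1e^(4t)cos(3t) + 2c_2e^(4t)sin(3t) + c_2e^(4t)cos(3t)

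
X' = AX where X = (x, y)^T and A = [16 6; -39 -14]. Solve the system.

x(t) = -K_1e^(t)sin(3t) - K_1e^(t)cos(3t) - K_2e^(t)sin(3t) + K_2e^(t)cos(3t), y(t) = 3K_1e^(t)sin(3t) + 2K_1e^(t)cos(3t) + 2K_2e^(t)sin(3t) - 3K_2e^(t)cos(3t)

Coefficient matrix A = [[16, 6], [-39, -14]].
Characteristic polynomial det(A - λI) = λ^2 - 2λ + 10 = 0.
Eigenvalues λ = 1 ± 3i (complex conjugate pair).
For λ=1+3i: an eigenvector is (-1,2) - i(-1,3) = (-1 + i, 2 - 3i).
A real fundamental pair from Re and Im of e^((1+3i)t)v: X_1 = e^(t)(cos(3t)·(-1,2) + sin(3t)·(-1,3)), X_2 = e^(t)(sin(3t)·(-1,2) - cos(3t)·(-1,3)).
General solution: K_1X_1 + K_2X_2.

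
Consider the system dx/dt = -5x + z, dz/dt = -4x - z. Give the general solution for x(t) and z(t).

Coefficient matrix A = [[-5, 1], [-4, -1]].
Characteristic polynomial det(A - λI) = λ^2 + 6λ + 9 = 0.
Single eigenvalue λ = -3 with algebraic multiplicity 2.
Eigenvector v = (1,2); generalized eigenvector w with (A-λI)w=v is (-1,-1).
General solution: e^(-3t)[c_1·v + c_2·(t·v + w)].

x(t) = c_1e^(-3t) + c_2te^(-3t) - c_2e^(-3t), z(t) = 2c_1e^(-3t) + 2c_2te^(-3t) - c_2e^(-3t)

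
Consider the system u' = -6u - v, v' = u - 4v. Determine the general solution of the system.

Coefficient matrix A = [[-6, -1], [1, -4]].
Characteristic polynomial det(A - λI) = λ^2 + 10λ + 25 = 0.
Single eigenvalue λ = -5 with algebraic multiplicity 2.
Eigenvector v = (1,-1); generalized eigenvector w with (A-λI)w=v is (-2,1).
General solution: e^(-5t)[C_1·v + C_2·(t·v + w)].

u(t) = C_1e^(-5t) + C_2te^(-5t) - 2C_2e^(-5t), v(t) = -C_1e^(-5t) - C_2te^(-5t) + C_2e^(-5t)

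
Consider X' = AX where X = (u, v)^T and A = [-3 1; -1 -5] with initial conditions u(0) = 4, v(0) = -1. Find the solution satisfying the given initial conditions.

u(t) = 3te^(-4t) + 4e^(-4t), v(t) = -3te^(-4t) - e^(-4t)

Coefficient matrix A = [[-3, 1], [-1, -5]].
Characteristic polynomial det(A - λI) = λ^2 + 8λ + 16 = 0.
Single eigenvalue λ = -4 with algebraic multiplicity 2.
Eigenvector v = (1,-1); generalized eigenvector w with (A-λI)w=v is (1,0).
General solution: e^(-4t)[K_1·v + K_2·(t·v + w)].
Applying u(0)=4, v(0)=-1 gives K_1=1, K_2=3.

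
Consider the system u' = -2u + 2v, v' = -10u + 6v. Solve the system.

Coefficient matrix A = [[-2, 2], [-10, 6]].
Characteristic polynomial det(A - λI) = λ^2 - 4λ + 8 = 0.
Eigenvalues λ = 2 ± 2i (complex conjugate pair).
For λ=2+2i: an eigenvector is (0,1) - i(1,2) = (0 - i, 1 - 2i).
A real fundamental pair from Re and Im of e^((2+2i)t)v: X_1 = e^(2t)(cos(2t)·(0,1) + sin(2t)·(1,2)), X_2 = e^(2t)(sin(2t)·(0,1) - cos(2t)·(1,2)).
General solution: c_1X_1 + c_2X_2.

u(t) = c_1e^(2t)sin(2t) - c_2e^(2t)cos(2t), v(t) = 2c_1e^(2t)sin(2t) + c_1e^(2t)cos(2t) + c_2e^(2t)sin(2t) - 2c_2e^(2t)cos(2t)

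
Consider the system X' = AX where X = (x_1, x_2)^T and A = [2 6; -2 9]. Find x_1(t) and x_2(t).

x_1(t) = -3K_1e^(6t) + 2K_2e^(5t), x_2(t) = -2K_1e^(6t) + K_2e^(5t)

Coefficient matrix A = [[2, 6], [-2, 9]].
Characteristic polynomial det(A - λI) = λ^2 - 11λ + 30 = 0.
Eigenvalues λ = 6, 5.
For λ=6: (A-λI) row 1 is [-4, 6], so an eigenvector is (-3, -2).
For λ=5: (A-λI) row 1 is [-3, 6], so an eigenvector is (2, 1).
General solution: K_1e^(6t)(-3,-2) + K_2e^(5t)(2,1).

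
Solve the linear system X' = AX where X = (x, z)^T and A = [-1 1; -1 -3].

x(t) = K_1e^(-2t) + K_2te^(-2t) - 2K_2e^(-2t), z(t) = -K_1e^(-2t) - K_2te^(-2t) + 3K_2e^(-2t)

Coefficient matrix A = [[-1, 1], [-1, -3]].
Characteristic polynomial det(A - λI) = λ^2 + 4λ + 4 = 0.
Single eigenvalue λ = -2 with algebraic multiplicity 2.
Eigenvector v = (1,-1); generalized eigenvector w with (A-λI)w=v is (-2,3).
General solution: e^(-2t)[K_1·v + K_2·(t·v + w)].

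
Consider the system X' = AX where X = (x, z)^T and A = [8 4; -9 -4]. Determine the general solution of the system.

x(t) = -2K_1e^(2t) - 2K_2te^(2t) + K_2e^(2t), z(t) = 3K_1e^(2t) + 3K_2te^(2t) - 2K_2e^(2t)

Coefficient matrix A = [[8, 4], [-9, -4]].
Characteristic polynomial det(A - λI) = λ^2 - 4λ + 4 = 0.
Single eigenvalue λ = 2 with algebraic multiplicity 2.
Eigenvector v = (-2,3); generalized eigenvector w with (A-λI)w=v is (1,-2).
General solution: e^(2t)[K_1·v + K_2·(t·v + w)].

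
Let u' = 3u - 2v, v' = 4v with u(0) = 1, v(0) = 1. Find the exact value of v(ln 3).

A = [[3,-2],[0,4]]; eigenvalues λ = 3, 4.
Eigenvectors: (-1,0) for λ=3, (2,-1) for λ=4.
From the initial condition, c_1 = -3, c_2 = -1.
v(ln 3) = (-3)(3^3)(0) + (-1)(3^4)(-1) = 81.

81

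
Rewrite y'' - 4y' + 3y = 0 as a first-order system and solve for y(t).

Let x_1 = y, x_2 = y'. Then x_1' = x_2 and x_2' = -3x_1 + 4x_2.
A = [[0,1],[-3,4]]; det(A-λI) = λ^2 - 4λ + 3.
Eigenvalues λ = 3, 1 with eigenvectors (1,3), (1,1).

y(t) = K_1e^(3t) + K_2e^(t)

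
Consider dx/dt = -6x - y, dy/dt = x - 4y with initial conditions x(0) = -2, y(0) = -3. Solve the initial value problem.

Coefficient matrix A = [[-6, -1], [1, -4]].
Characteristic polynomial det(A - λI) = λ^2 + 10λ + 25 = 0.
Single eigenvalue λ = -5 with algebraic multiplicity 2.
Eigenvector v = (1,-1); generalized eigenvector w with (A-λI)w=v is (0,-1).
General solution: e^(-5t)[K_1·v + K_2·(t·v + w)].
Applying x(0)=-2, y(0)=-3 gives K_1=-2, K_2=5.

x(t) = 5te^(-5t) - 2e^(-5t), y(t) = -5te^(-5t) - 3e^(-5t)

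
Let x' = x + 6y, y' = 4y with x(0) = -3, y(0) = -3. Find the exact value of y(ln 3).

-243

A = [[1,6],[0,4]]; eigenvalues λ = 1, 4.
Eigenvectors: (-1,0) for λ=1, (2,1) for λ=4.
From the initial condition, c_1 = -3, c_2 = -3.
y(ln 3) = (-3)(3^1)(0) + (-3)(3^4)(1) = -243.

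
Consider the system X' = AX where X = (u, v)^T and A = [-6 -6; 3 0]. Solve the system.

u(t) = C_1e^(-3t)sin(3t) - C_1e^(-3t)cos(3t) - C_2e^(-3t)sin(3t) - C_2e^(-3t)cos(3t), v(t) = -C_1e^(-3t)sin(3t) + C_2e^(-3t)cos(3t)

Coefficient matrix A = [[-6, -6], [3, 0]].
Characteristic polynomial det(A - λI) = λ^2 + 6λ + 18 = 0.
Eigenvalues λ = -3 ± 3i (complex conjugate pair).
For λ=-3+3i: an eigenvector is (-1,0) - i(1,-1) = (-1 - i, 0 + i).
A real fundamental pair from Re and Im of e^((-3+3i)t)v: X_1 = e^(-3t)(cos(3t)·(-1,0) + sin(3t)·(1,-1)), X_2 = e^(-3t)(sin(3t)·(-1,0) - cos(3t)·(1,-1)).
General solution: C_1X_1 + C_2X_2.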